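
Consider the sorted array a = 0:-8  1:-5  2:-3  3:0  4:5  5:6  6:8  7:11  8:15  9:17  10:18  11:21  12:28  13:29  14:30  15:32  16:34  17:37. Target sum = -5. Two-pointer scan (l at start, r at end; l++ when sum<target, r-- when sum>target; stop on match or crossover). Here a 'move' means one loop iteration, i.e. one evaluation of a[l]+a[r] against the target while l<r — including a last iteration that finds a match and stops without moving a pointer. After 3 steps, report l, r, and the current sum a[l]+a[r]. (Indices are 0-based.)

l=0, r=14, sum=22

[0,17] -8+37=29 >-5 → r--
[0,16] -8+34=26 >-5 → r--
[0,15] -8+32=24 >-5 → r--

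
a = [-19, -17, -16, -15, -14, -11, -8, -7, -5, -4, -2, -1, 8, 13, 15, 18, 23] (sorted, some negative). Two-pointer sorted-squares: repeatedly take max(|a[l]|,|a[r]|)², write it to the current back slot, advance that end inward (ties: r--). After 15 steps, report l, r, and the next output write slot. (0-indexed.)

l=10, r=11, next write slot=1

l=0 r=16: |-19|<=|23| out[16]=529, r--
l=0 r=15: |-19|>|18| out[15]=361, l++
l=1 r=15: |-17|<=|18| out[14]=324, r--
l=1 r=14: |-17|>|15| out[13]=289, l++
l=2 r=14: |-16|>|15| out[12]=256, l++
l=3 r=14: |-15|<=|15| out[11]=225, r--
l=3 r=13: |-15|>|13| out[10]=225, l++
l=4 r=13: |-14|>|13| out[9]=196, l++
l=5 r=13: |-11|<=|13| out[8]=169, r--
l=5 r=12: |-11|>|8| out[7]=121, l++
l=6 r=12: |-8|<=|8| out[6]=64, r--
l=6 r=11: |-8|>|-1| out[5]=64, l++
l=7 r=11: |-7|>|-1| out[4]=49, l++
l=8 r=11: |-5|>|-1| out[3]=25, l++
l=9 r=11: |-4|>|-1| out[2]=16, l++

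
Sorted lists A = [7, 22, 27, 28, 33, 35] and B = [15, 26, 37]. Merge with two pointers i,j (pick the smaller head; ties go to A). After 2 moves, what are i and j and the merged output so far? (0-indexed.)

i=1, j=1, merged so far=[7, 15]

i=0 j=0: A[i]=7<=B[j]=15 take 7, i++
i=1 j=0: A[i]=22>B[j]=15 take 15, j++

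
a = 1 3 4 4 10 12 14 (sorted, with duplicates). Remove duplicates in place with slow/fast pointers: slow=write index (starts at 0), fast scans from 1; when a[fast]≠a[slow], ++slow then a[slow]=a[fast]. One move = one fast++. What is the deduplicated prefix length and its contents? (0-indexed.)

slow=0 fast=1: a[fast]=3≠a[slow]=1 write a[1]=3, slow++,fast++
slow=1 fast=2: a[fast]=4≠a[slow]=3 write a[2]=4, slow++,fast++
slow=2 fast=3: a[fast]=4=a[slow] dup, fast++
slow=2 fast=4: a[fast]=10≠a[slow]=4 write a[3]=10, slow++,fast++
slow=3 fast=5: a[fast]=12≠a[slow]=10 write a[4]=12, slow++,fast++
slow=4 fast=6: a[fast]=14≠a[slow]=12 write a[5]=14, slow++,fast++

length 6; prefix = [1, 3, 4, 10, 12, 14]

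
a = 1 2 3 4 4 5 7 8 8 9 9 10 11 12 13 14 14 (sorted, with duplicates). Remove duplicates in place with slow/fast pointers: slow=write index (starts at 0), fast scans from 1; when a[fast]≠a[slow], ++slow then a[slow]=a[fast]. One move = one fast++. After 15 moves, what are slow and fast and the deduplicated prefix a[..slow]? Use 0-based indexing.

slow=12, fast=16, prefix=[1, 2, 3, 4, 5, 7, 8, 9, 10, 11, 12, 13, 14]

slow=0 fast=1: a[fast]=2≠a[slow]=1 write a[1]=2, slow++,fast++
slow=1 fast=2: a[fast]=3≠a[slow]=2 write a[2]=3, slow++,fast++
slow=2 fast=3: a[fast]=4≠a[slow]=3 write a[3]=4, slow++,fast++
slow=3 fast=4: a[fast]=4=a[slow] dup, fast++
slow=3 fast=5: a[fast]=5≠a[slow]=4 write a[4]=5, slow++,fast++
slow=4 fast=6: a[fast]=7≠a[slow]=5 write a[5]=7, slow++,fast++
slow=5 fast=7: a[fast]=8≠a[slow]=7 write a[6]=8, slow++,fast++
slow=6 fast=8: a[fast]=8=a[slow] dup, fast++
slow=6 fast=9: a[fast]=9≠a[slow]=8 write a[7]=9, slow++,fast++
slow=7 fast=10: a[fast]=9=a[slow] dup, fast++
slow=7 fast=11: a[fast]=10≠a[slow]=9 write a[8]=10, slow++,fast++
slow=8 fast=12: a[fast]=11≠a[slow]=10 write a[9]=11, slow++,fast++
slow=9 fast=13: a[fast]=12≠a[slow]=11 write a[10]=12, slow++,fast++
slow=10 fast=14: a[fast]=13≠a[slow]=12 write a[11]=13, slow++,fast++
slow=11 fast=15: a[fast]=14≠a[slow]=13 write a[12]=14, slow++,fast++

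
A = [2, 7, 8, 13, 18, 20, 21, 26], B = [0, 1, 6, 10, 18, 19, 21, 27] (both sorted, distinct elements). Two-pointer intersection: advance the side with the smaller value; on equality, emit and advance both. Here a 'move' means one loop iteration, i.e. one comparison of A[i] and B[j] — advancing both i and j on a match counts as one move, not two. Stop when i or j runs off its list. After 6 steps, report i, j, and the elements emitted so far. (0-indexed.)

i=0 j=0: 2>0, j++
i=0 j=1: 2>1, j++
i=0 j=2: 2<6, i++
i=1 j=2: 7>6, j++
i=1 j=3: 7<10, i++
i=2 j=3: 8<10, i++

i=3, j=3, emitted=[]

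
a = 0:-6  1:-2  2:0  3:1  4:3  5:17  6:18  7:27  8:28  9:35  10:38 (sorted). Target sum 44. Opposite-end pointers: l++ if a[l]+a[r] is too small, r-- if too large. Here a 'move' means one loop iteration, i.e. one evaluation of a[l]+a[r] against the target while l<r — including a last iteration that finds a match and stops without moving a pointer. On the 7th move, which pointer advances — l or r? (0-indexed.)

[0,10] -6+38=32 <44 → l++
[1,10] -2+38=36 <44 → l++
[2,10] 0+38=38 <44 → l++
[3,10] 1+38=39 <44 → l++
[4,10] 3+38=41 <44 → l++
[5,10] 17+38=55 >44 → r--
[5,9] 17+35=52 >44 → r--

r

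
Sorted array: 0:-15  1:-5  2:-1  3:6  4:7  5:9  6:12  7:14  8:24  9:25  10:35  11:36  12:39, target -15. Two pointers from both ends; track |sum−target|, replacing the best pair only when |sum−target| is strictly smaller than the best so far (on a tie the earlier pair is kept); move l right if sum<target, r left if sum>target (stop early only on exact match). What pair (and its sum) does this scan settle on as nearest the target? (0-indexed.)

pair (-15, -1) with sum -16 (|Δ|=1)

[0,12] -15+39=24 d=39 * → r--
[0,11] -15+36=21 d=36 * → r--
[0,10] -15+35=20 d=35 * → r--
[0,9] -15+25=10 d=25 * → r--
[0,8] -15+24=9 d=24 * → r--
[0,7] -15+14=-1 d=14 * → r--
[0,6] -15+12=-3 d=12 * → r--
[0,5] -15+9=-6 d=9 * → r--
[0,4] -15+7=-8 d=7 * → r--
[0,3] -15+6=-9 d=6 * → r--
[0,2] -15+-1=-16 d=1 * → l++
[1,2] -5+-1=-6 d=9 → r--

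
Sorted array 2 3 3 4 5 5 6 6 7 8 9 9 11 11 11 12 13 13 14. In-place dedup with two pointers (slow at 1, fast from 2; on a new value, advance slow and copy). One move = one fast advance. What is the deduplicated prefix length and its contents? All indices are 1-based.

length 12; prefix = [2, 3, 4, 5, 6, 7, 8, 9, 11, 12, 13, 14]

(s=1,f=2) a[fast]=3≠a[slow]=2 write a[2]=3 → slow++,fast++
(s=2,f=3) a[fast]=3=a[slow] dup → fast++
(s=2,f=4) a[fast]=4≠a[slow]=3 write a[3]=4 → slow++,fast++
(s=3,f=5) a[fast]=5≠a[slow]=4 write a[4]=5 → slow++,fast++
(s=4,f=6) a[fast]=5=a[slow] dup → fast++
(s=4,f=7) a[fast]=6≠a[slow]=5 write a[5]=6 → slow++,fast++
(s=5,f=8) a[fast]=6=a[slow] dup → fast++
(s=5,f=9) a[fast]=7≠a[slow]=6 write a[6]=7 → slow++,fast++
(s=6,f=10) a[fast]=8≠a[slow]=7 write a[7]=8 → slow++,fast++
(s=7,f=11) a[fast]=9≠a[slow]=8 write a[8]=9 → slow++,fast++
(s=8,f=12) a[fast]=9=a[slow] dup → fast++
(s=8,f=13) a[fast]=11≠a[slow]=9 write a[9]=11 → slow++,fast++
(s=9,f=14) a[fast]=11=a[slow] dup → fast++
(s=9,f=15) a[fast]=11=a[slow] dup → fast++
(s=9,f=16) a[fast]=12≠a[slow]=11 write a[10]=12 → slow++,fast++
(s=10,f=17) a[fast]=13≠a[slow]=12 write a[11]=13 → slow++,fast++
(s=11,f=18) a[fast]=13=a[slow] dup → fast++
(s=11,f=19) a[fast]=14≠a[slow]=13 write a[12]=14 → slow++,fast++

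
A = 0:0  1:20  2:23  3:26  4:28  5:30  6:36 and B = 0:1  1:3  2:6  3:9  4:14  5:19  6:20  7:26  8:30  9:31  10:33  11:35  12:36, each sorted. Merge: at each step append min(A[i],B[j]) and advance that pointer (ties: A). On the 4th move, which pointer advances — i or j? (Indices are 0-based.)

j

[i=0,j=0] A[i]=0<=B[j]=1 take 0 → i++
[i=1,j=0] A[i]=20>B[j]=1 take 1 → j++
[i=1,j=1] A[i]=20>B[j]=3 take 3 → j++
[i=1,j=2] A[i]=20>B[j]=6 take 6 → j++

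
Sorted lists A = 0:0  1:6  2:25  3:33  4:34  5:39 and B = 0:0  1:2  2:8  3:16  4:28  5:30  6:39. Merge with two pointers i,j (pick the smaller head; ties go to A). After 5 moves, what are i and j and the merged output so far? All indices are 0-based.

i=0 j=0: A[i]=0<=B[j]=0 take 0, i++
i=1 j=0: A[i]=6>B[j]=0 take 0, j++
i=1 j=1: A[i]=6>B[j]=2 take 2, j++
i=1 j=2: A[i]=6<=B[j]=8 take 6, i++
i=2 j=2: A[i]=25>B[j]=8 take 8, j++

i=2, j=3, merged so far=[0, 0, 2, 6, 8]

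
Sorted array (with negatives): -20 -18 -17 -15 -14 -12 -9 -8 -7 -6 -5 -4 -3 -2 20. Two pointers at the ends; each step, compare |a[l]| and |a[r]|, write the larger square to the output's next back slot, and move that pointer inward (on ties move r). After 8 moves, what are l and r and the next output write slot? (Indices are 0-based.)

[0,14] |-20|<=|20| out[14]=400 → r--
[0,13] |-20|>|-2| out[13]=400 → l++
[1,13] |-18|>|-2| out[12]=324 → l++
[2,13] |-17|>|-2| out[11]=289 → l++
[3,13] |-15|>|-2| out[10]=225 → l++
[4,13] |-14|>|-2| out[9]=196 → l++
[5,13] |-12|>|-2| out[8]=144 → l++
[6,13] |-9|>|-2| out[7]=81 → l++

l=7, r=13, next write slot=6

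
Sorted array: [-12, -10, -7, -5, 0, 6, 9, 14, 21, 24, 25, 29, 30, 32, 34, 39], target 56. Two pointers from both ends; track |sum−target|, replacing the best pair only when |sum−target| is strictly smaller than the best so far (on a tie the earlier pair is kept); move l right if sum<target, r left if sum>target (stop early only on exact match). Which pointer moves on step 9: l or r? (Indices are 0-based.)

[0,15] -12+39=27 d=29 * → l++
[1,15] -10+39=29 d=27 * → l++
[2,15] -7+39=32 d=24 * → l++
[3,15] -5+39=34 d=22 * → l++
[4,15] 0+39=39 d=17 * → l++
[5,15] 6+39=45 d=11 * → l++
[6,15] 9+39=48 d=8 * → l++
[7,15] 14+39=53 d=3 * → l++
[8,15] 21+39=60 d=4 → r--

r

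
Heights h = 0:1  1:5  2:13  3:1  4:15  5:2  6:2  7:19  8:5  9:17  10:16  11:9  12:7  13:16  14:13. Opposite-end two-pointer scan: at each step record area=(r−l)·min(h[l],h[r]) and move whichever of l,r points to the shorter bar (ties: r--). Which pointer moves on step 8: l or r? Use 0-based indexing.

l

l=0 r=14: min(1,13)*14=14 best=14 *, l++
l=1 r=14: min(5,13)*13=65 best=65 *, l++
l=2 r=14: min(13,13)*12=156 best=156 *, r--
l=2 r=13: min(13,16)*11=143 best=156, l++
l=3 r=13: min(1,16)*10=10 best=156, l++
l=4 r=13: min(15,16)*9=135 best=156, l++
l=5 r=13: min(2,16)*8=16 best=156, l++
l=6 r=13: min(2,16)*7=14 best=156, l++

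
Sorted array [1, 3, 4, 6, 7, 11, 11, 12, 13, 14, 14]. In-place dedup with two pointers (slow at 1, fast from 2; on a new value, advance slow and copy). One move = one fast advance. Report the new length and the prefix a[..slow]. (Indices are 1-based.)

(s=1,f=2) a[fast]=3≠a[slow]=1 write a[2]=3 → slow++,fast++
(s=2,f=3) a[fast]=4≠a[slow]=3 write a[3]=4 → slow++,fast++
(s=3,f=4) a[fast]=6≠a[slow]=4 write a[4]=6 → slow++,fast++
(s=4,f=5) a[fast]=7≠a[slow]=6 write a[5]=7 → slow++,fast++
(s=5,f=6) a[fast]=11≠a[slow]=7 write a[6]=11 → slow++,fast++
(s=6,f=7) a[fast]=11=a[slow] dup → fast++
(s=6,f=8) a[fast]=12≠a[slow]=11 write a[7]=12 → slow++,fast++
(s=7,f=9) a[fast]=13≠a[slow]=12 write a[8]=13 → slow++,fast++
(s=8,f=10) a[fast]=14≠a[slow]=13 write a[9]=14 → slow++,fast++
(s=9,f=11) a[fast]=14=a[slow] dup → fast++

length 9; prefix = [1, 3, 4, 6, 7, 11, 12, 13, 14]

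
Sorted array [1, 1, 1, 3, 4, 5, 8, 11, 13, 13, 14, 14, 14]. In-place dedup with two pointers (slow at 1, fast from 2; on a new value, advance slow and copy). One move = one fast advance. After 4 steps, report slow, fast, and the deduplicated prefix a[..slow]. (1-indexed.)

(s=1,f=2) a[fast]=1=a[slow] dup → fast++
(s=1,f=3) a[fast]=1=a[slow] dup → fast++
(s=1,f=4) a[fast]=3≠a[slow]=1 write a[2]=3 → slow++,fast++
(s=2,f=5) a[fast]=4≠a[slow]=3 write a[3]=4 → slow++,fast++

slow=3, fast=6, prefix=[1, 3, 4]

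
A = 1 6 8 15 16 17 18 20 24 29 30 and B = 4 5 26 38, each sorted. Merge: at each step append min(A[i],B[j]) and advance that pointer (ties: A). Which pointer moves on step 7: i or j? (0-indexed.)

i

[i=0,j=0] A[i]=1<=B[j]=4 take 1 → i++
[i=1,j=0] A[i]=6>B[j]=4 take 4 → j++
[i=1,j=1] A[i]=6>B[j]=5 take 5 → j++
[i=1,j=2] A[i]=6<=B[j]=26 take 6 → i++
[i=2,j=2] A[i]=8<=B[j]=26 take 8 → i++
[i=3,j=2] A[i]=15<=B[j]=26 take 15 → i++
[i=4,j=2] A[i]=16<=B[j]=26 take 16 → i++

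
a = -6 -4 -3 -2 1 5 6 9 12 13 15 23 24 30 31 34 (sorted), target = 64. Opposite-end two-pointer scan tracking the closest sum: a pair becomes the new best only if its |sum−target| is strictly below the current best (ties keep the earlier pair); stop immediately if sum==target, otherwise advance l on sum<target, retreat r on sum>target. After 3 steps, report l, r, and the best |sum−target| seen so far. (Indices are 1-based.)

l=4, r=16, best |Δ|=33

l=1 r=16: -6+34=28 d=36 *, l++
l=2 r=16: -4+34=30 d=34 *, l++
l=3 r=16: -3+34=31 d=33 *, l++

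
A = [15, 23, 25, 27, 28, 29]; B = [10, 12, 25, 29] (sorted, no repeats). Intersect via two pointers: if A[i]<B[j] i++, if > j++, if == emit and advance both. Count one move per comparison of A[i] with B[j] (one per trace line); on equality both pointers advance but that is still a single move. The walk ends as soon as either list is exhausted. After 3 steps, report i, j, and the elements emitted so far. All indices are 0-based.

i=1, j=2, emitted=[]

i=0 j=0: 15>10, j++
i=0 j=1: 15>12, j++
i=0 j=2: 15<25, i++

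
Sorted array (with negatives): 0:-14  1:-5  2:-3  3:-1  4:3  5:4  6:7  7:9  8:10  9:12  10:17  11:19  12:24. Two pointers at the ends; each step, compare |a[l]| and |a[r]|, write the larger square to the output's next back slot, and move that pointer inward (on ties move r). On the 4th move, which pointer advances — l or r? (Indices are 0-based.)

[0,12] |-14|<=|24| out[12]=576 → r--
[0,11] |-14|<=|19| out[11]=361 → r--
[0,10] |-14|<=|17| out[10]=289 → r--
[0,9] |-14|>|12| out[9]=196 → l++

l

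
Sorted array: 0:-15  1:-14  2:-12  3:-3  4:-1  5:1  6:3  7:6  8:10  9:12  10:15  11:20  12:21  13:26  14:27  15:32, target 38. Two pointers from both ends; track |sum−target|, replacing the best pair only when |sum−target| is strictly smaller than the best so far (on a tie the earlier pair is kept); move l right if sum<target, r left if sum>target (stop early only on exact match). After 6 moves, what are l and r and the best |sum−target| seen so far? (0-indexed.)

l=6, r=15, best |Δ|=5

[0,15] -15+32=17 d=21 * → l++
[1,15] -14+32=18 d=20 * → l++
[2,15] -12+32=20 d=18 * → l++
[3,15] -3+32=29 d=9 * → l++
[4,15] -1+32=31 d=7 * → l++
[5,15] 1+32=33 d=5 * → l++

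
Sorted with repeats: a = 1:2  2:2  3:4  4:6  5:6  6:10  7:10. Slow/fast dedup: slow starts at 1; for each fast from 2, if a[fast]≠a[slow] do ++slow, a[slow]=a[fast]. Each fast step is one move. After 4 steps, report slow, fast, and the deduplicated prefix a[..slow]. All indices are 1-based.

(s=1,f=2) a[fast]=2=a[slow] dup → fast++
(s=1,f=3) a[fast]=4≠a[slow]=2 write a[2]=4 → slow++,fast++
(s=2,f=4) a[fast]=6≠a[slow]=4 write a[3]=6 → slow++,fast++
(s=3,f=5) a[fast]=6=a[slow] dup → fast++

slow=3, fast=6, prefix=[2, 4, 6]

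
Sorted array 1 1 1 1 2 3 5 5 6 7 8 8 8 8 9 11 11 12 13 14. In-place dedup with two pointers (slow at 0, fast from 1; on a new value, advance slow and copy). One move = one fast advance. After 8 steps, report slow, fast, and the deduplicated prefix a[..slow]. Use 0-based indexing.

slow=4, fast=9, prefix=[1, 2, 3, 5, 6]

(s=0,f=1) a[fast]=1=a[slow] dup → fast++
(s=0,f=2) a[fast]=1=a[slow] dup → fast++
(s=0,f=3) a[fast]=1=a[slow] dup → fast++
(s=0,f=4) a[fast]=2≠a[slow]=1 write a[1]=2 → slow++,fast++
(s=1,f=5) a[fast]=3≠a[slow]=2 write a[2]=3 → slow++,fast++
(s=2,f=6) a[fast]=5≠a[slow]=3 write a[3]=5 → slow++,fast++
(s=3,f=7) a[fast]=5=a[slow] dup → fast++
(s=3,f=8) a[fast]=6≠a[slow]=5 write a[4]=6 → slow++,fast++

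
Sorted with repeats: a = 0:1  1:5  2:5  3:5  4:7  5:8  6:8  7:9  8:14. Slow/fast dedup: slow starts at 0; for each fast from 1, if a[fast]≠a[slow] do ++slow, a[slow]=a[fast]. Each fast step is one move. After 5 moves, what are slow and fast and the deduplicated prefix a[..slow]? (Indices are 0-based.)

slow=0 fast=1: a[fast]=5≠a[slow]=1 write a[1]=5, slow++,fast++
slow=1 fast=2: a[fast]=5=a[slow] dup, fast++
slow=1 fast=3: a[fast]=5=a[slow] dup, fast++
slow=1 fast=4: a[fast]=7≠a[slow]=5 write a[2]=7, slow++,fast++
slow=2 fast=5: a[fast]=8≠a[slow]=7 write a[3]=8, slow++,fast++

slow=3, fast=6, prefix=[1, 5, 7, 8]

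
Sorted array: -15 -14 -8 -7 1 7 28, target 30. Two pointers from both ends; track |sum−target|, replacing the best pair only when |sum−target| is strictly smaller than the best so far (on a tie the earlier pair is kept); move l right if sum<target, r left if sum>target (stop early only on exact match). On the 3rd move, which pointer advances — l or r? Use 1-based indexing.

[1,7] -15+28=13 d=17 * → l++
[2,7] -14+28=14 d=16 * → l++
[3,7] -8+28=20 d=10 * → l++

l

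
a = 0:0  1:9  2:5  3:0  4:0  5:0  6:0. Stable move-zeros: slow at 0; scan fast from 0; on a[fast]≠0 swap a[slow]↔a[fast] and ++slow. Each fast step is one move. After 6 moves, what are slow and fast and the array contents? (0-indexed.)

slow=0 fast=0: a[fast]=0, fast++
slow=0 fast=1: a[fast]=9≠0 swap→a[0]=9, slow++,fast++
slow=1 fast=2: a[fast]=5≠0 swap→a[1]=5, slow++,fast++
slow=2 fast=3: a[fast]=0, fast++
slow=2 fast=4: a[fast]=0, fast++
slow=2 fast=5: a[fast]=0, fast++

slow=2, fast=6, a=[9, 5, 0, 0, 0, 0, 0]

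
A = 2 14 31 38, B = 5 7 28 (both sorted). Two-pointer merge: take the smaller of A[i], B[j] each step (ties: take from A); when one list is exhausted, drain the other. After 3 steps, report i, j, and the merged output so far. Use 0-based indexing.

i=1, j=2, merged so far=[2, 5, 7]

[i=0,j=0] A[i]=2<=B[j]=5 take 2 → i++
[i=1,j=0] A[i]=14>B[j]=5 take 5 → j++
[i=1,j=1] A[i]=14>B[j]=7 take 7 → j++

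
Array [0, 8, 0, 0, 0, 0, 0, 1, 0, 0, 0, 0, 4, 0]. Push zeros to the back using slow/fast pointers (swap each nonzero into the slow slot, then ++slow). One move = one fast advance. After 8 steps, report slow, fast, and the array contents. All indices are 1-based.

(s=1,f=1) a[fast]=0 → fast++
(s=1,f=2) a[fast]=8≠0 swap→a[1]=8 → slow++,fast++
(s=2,f=3) a[fast]=0 → fast++
(s=2,f=4) a[fast]=0 → fast++
(s=2,f=5) a[fast]=0 → fast++
(s=2,f=6) a[fast]=0 → fast++
(s=2,f=7) a[fast]=0 → fast++
(s=2,f=8) a[fast]=1≠0 swap→a[2]=1 → slow++,fast++

slow=3, fast=9, a=[8, 1, 0, 0, 0, 0, 0, 0, 0, 0, 0, 0, 4, 0]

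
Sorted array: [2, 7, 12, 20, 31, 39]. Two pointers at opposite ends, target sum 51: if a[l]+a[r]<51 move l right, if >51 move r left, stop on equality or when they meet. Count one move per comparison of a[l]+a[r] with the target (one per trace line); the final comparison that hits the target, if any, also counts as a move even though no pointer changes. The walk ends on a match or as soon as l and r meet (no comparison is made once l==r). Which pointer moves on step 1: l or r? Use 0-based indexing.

l

[0,5] 2+39=41 <51 → l++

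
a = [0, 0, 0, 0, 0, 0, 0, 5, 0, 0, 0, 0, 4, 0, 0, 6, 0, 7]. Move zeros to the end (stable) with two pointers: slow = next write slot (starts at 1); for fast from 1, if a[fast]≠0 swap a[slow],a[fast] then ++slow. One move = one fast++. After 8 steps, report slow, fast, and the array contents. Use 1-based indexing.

(s=1,f=1) a[fast]=0 → fast++
(s=1,f=2) a[fast]=0 → fast++
(s=1,f=3) a[fast]=0 → fast++
(s=1,f=4) a[fast]=0 → fast++
(s=1,f=5) a[fast]=0 → fast++
(s=1,f=6) a[fast]=0 → fast++
(s=1,f=7) a[fast]=0 → fast++
(s=1,f=8) a[fast]=5≠0 swap→a[1]=5 → slow++,fast++

slow=2, fast=9, a=[5, 0, 0, 0, 0, 0, 0, 0, 0, 0, 0, 0, 4, 0, 0, 6, 0, 7]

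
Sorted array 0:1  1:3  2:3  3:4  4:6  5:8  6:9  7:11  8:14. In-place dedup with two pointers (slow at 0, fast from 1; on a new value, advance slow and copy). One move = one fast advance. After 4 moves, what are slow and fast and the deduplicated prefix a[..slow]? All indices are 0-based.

slow=0 fast=1: a[fast]=3≠a[slow]=1 write a[1]=3, slow++,fast++
slow=1 fast=2: a[fast]=3=a[slow] dup, fast++
slow=1 fast=3: a[fast]=4≠a[slow]=3 write a[2]=4, slow++,fast++
slow=2 fast=4: a[fast]=6≠a[slow]=4 write a[3]=6, slow++,fast++

slow=3, fast=5, prefix=[1, 3, 4, 6]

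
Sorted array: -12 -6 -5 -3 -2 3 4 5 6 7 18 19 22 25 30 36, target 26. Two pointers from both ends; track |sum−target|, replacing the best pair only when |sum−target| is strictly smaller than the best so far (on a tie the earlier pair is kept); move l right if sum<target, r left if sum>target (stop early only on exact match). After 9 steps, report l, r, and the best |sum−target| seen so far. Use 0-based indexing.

l=6, r=12, best |Δ|=1

[0,15] -12+36=24 d=2 * → l++
[1,15] -6+36=30 d=4 → r--
[1,14] -6+30=24 d=2 → l++
[2,14] -5+30=25 d=1 * → l++
[3,14] -3+30=27 d=1 → r--
[3,13] -3+25=22 d=4 → l++
[4,13] -2+25=23 d=3 → l++
[5,13] 3+25=28 d=2 → r--
[5,12] 3+22=25 d=1 → l++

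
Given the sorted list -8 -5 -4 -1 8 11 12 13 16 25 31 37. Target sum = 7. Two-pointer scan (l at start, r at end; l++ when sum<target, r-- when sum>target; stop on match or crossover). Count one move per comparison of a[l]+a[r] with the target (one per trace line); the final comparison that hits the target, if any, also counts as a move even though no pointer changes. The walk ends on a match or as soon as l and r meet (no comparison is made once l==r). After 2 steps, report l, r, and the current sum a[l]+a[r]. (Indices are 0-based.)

l=0, r=9, sum=17

[0,11] -8+37=29 >7 → r--
[0,10] -8+31=23 >7 → r--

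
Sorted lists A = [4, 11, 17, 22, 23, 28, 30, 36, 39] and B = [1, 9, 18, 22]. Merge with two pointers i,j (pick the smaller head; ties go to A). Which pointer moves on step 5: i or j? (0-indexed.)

i=0 j=0: A[i]=4>B[j]=1 take 1, j++
i=0 j=1: A[i]=4<=B[j]=9 take 4, i++
i=1 j=1: A[i]=11>B[j]=9 take 9, j++
i=1 j=2: A[i]=11<=B[j]=18 take 11, i++
i=2 j=2: A[i]=17<=B[j]=18 take 17, i++

i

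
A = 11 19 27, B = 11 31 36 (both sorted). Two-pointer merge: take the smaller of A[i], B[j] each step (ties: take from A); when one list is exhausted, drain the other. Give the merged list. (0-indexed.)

i=0 j=0: A[i]=11<=B[j]=11 take 11, i++
i=1 j=0: A[i]=19>B[j]=11 take 11, j++
i=1 j=1: A[i]=19<=B[j]=31 take 19, i++
i=2 j=1: A[i]=27<=B[j]=31 take 27, i++
i=3 j=1: A done, take B[j]=31, j++
i=3 j=2: A done, take B[j]=36, j++

[11, 11, 19, 27, 31, 36]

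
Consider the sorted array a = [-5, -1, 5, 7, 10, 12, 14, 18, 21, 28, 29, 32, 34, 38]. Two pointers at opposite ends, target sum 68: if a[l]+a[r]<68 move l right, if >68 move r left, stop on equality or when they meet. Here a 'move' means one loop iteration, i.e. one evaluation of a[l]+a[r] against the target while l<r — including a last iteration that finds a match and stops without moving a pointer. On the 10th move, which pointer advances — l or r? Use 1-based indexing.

[1,14] -5+38=33 <68 → l++
[2,14] -1+38=37 <68 → l++
[3,14] 5+38=43 <68 → l++
[4,14] 7+38=45 <68 → l++
[5,14] 10+38=48 <68 → l++
[6,14] 12+38=50 <68 → l++
[7,14] 14+38=52 <68 → l++
[8,14] 18+38=56 <68 → l++
[9,14] 21+38=59 <68 → l++
[10,14] 28+38=66 <68 → l++

l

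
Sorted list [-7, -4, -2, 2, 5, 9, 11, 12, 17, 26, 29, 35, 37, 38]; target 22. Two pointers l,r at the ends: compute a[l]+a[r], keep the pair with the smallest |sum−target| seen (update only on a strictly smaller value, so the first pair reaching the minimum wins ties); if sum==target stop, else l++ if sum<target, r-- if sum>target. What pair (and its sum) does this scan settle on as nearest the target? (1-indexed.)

[1,14] -7+38=31 d=9 * → r--
[1,13] -7+37=30 d=8 * → r--
[1,12] -7+35=28 d=6 * → r--
[1,11] -7+29=22 d=0 * → stop

pair (-7, 29) with sum 22 (|Δ|=0)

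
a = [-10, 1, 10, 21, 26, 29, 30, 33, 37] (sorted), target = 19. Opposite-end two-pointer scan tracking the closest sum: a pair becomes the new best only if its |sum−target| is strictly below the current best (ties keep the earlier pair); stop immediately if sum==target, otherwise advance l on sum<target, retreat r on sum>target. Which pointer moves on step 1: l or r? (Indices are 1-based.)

r

[1,9] -10+37=27 d=8 * → r--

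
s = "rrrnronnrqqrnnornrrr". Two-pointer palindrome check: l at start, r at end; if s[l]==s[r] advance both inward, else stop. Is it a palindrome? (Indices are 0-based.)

palindrome

l=0 r=19: 'r'=='r', l++,r--
l=1 r=18: 'r'=='r', l++,r--
l=2 r=17: 'r'=='r', l++,r--
l=3 r=16: 'n'=='n', l++,r--
l=4 r=15: 'r'=='r', l++,r--
l=5 r=14: 'o'=='o', l++,r--
l=6 r=13: 'n'=='n', l++,r--
l=7 r=12: 'n'=='n', l++,r--
l=8 r=11: 'r'=='r', l++,r--
l=9 r=10: 'q'=='q', l++,r--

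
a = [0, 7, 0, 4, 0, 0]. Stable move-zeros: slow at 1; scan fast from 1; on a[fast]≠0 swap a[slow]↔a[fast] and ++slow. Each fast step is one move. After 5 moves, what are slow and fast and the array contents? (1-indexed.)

slow=1 fast=1: a[fast]=0, fast++
slow=1 fast=2: a[fast]=7≠0 swap→a[1]=7, slow++,fast++
slow=2 fast=3: a[fast]=0, fast++
slow=2 fast=4: a[fast]=4≠0 swap→a[2]=4, slow++,fast++
slow=3 fast=5: a[fast]=0, fast++

slow=3, fast=6, a=[7, 4, 0, 0, 0, 0]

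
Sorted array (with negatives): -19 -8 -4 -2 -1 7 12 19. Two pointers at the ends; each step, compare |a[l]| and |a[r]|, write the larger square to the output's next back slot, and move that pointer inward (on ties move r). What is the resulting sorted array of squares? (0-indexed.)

[1, 4, 16, 49, 64, 144, 361, 361]

[0,7] |-19|<=|19| out[7]=361 → r--
[0,6] |-19|>|12| out[6]=361 → l++
[1,6] |-8|<=|12| out[5]=144 → r--
[1,5] |-8|>|7| out[4]=64 → l++
[2,5] |-4|<=|7| out[3]=49 → r--
[2,4] |-4|>|-1| out[2]=16 → l++
[3,4] |-2|>|-1| out[1]=4 → l++
[4,4] |-1|<=|-1| out[0]=1 → r--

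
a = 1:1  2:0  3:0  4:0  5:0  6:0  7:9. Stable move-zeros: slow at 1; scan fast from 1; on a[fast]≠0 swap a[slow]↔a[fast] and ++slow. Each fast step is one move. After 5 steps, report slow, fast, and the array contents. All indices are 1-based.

slow=2, fast=6, a=[1, 0, 0, 0, 0, 0, 9]

(s=1,f=1) a[fast]=1≠0 swap→a[1]=1 → slow++,fast++
(s=2,f=2) a[fast]=0 → fast++
(s=2,f=3) a[fast]=0 → fast++
(s=2,f=4) a[fast]=0 → fast++
(s=2,f=5) a[fast]=0 → fast++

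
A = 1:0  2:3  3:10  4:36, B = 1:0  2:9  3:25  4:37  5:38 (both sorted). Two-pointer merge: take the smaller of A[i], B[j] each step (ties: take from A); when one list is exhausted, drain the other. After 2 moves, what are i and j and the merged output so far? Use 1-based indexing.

i=1 j=1: A[i]=0<=B[j]=0 take 0, i++
i=2 j=1: A[i]=3>B[j]=0 take 0, j++

i=2, j=2, merged so far=[0, 0]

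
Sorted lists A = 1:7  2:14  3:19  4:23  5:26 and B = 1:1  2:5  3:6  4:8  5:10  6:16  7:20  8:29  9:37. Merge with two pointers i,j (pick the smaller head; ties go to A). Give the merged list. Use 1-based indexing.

[1, 5, 6, 7, 8, 10, 14, 16, 19, 20, 23, 26, 29, 37]

[i=1,j=1] A[i]=7>B[j]=1 take 1 → j++
[i=1,j=2] A[i]=7>B[j]=5 take 5 → j++
[i=1,j=3] A[i]=7>B[j]=6 take 6 → j++
[i=1,j=4] A[i]=7<=B[j]=8 take 7 → i++
[i=2,j=4] A[i]=14>B[j]=8 take 8 → j++
[i=2,j=5] A[i]=14>B[j]=10 take 10 → j++
[i=2,j=6] A[i]=14<=B[j]=16 take 14 → i++
[i=3,j=6] A[i]=19>B[j]=16 take 16 → j++
[i=3,j=7] A[i]=19<=B[j]=20 take 19 → i++
[i=4,j=7] A[i]=23>B[j]=20 take 20 → j++
[i=4,j=8] A[i]=23<=B[j]=29 take 23 → i++
[i=5,j=8] A[i]=26<=B[j]=29 take 26 → i++
[i=6,j=8] A done, take B[j]=29 → j++
[i=6,j=9] A done, take B[j]=37 → j++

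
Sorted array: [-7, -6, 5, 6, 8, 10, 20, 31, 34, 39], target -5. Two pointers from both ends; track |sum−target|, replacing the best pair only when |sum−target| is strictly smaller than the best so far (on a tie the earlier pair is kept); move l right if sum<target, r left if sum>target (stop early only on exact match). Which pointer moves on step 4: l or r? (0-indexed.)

l=0 r=9: -7+39=32 d=37 *, r--
l=0 r=8: -7+34=27 d=32 *, r--
l=0 r=7: -7+31=24 d=29 *, r--
l=0 r=6: -7+20=13 d=18 *, r--

r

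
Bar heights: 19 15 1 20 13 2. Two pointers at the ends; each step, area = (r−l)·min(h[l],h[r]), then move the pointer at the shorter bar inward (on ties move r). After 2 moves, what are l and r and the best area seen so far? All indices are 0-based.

[0,5] min(19,2)*5=10 best=10 * → r--
[0,4] min(19,13)*4=52 best=52 * → r--

l=0, r=3, best area=52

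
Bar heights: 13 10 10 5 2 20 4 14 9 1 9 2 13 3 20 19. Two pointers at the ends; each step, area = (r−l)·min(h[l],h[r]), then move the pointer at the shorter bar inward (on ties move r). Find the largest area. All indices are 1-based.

l=1 r=16: min(13,19)*15=195 best=195 *, l++
l=2 r=16: min(10,19)*14=140 best=195, l++
l=3 r=16: min(10,19)*13=130 best=195, l++
l=4 r=16: min(5,19)*12=60 best=195, l++
l=5 r=16: min(2,19)*11=22 best=195, l++
l=6 r=16: min(20,19)*10=190 best=195, r--
l=6 r=15: min(20,20)*9=180 best=195, r--
l=6 r=14: min(20,3)*8=24 best=195, r--
l=6 r=13: min(20,13)*7=91 best=195, r--
l=6 r=12: min(20,2)*6=12 best=195, r--
l=6 r=11: min(20,9)*5=45 best=195, r--
l=6 r=10: min(20,1)*4=4 best=195, r--
l=6 r=9: min(20,9)*3=27 best=195, r--
l=6 r=8: min(20,14)*2=28 best=195, r--
l=6 r=7: min(20,4)*1=4 best=195, r--

max area = 195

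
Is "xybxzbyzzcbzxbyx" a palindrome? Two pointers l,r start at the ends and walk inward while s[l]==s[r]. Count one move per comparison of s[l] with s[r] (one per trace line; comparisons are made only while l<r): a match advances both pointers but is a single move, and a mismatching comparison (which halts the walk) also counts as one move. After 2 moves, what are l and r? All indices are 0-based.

l=0 r=15: 'x'=='x', l++,r--
l=1 r=14: 'y'=='y', l++,r--

l=2, r=13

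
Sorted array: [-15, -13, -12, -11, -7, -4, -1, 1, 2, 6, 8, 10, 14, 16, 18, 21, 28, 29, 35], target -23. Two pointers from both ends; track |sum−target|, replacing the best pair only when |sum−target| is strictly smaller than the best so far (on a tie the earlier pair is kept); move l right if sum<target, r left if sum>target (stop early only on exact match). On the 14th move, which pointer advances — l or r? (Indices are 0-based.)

l=0 r=18: -15+35=20 d=43 *, r--
l=0 r=17: -15+29=14 d=37 *, r--
l=0 r=16: -15+28=13 d=36 *, r--
l=0 r=15: -15+21=6 d=29 *, r--
l=0 r=14: -15+18=3 d=26 *, r--
l=0 r=13: -15+16=1 d=24 *, r--
l=0 r=12: -15+14=-1 d=22 *, r--
l=0 r=11: -15+10=-5 d=18 *, r--
l=0 r=10: -15+8=-7 d=16 *, r--
l=0 r=9: -15+6=-9 d=14 *, r--
l=0 r=8: -15+2=-13 d=10 *, r--
l=0 r=7: -15+1=-14 d=9 *, r--
l=0 r=6: -15+-1=-16 d=7 *, r--
l=0 r=5: -15+-4=-19 d=4 *, r--

r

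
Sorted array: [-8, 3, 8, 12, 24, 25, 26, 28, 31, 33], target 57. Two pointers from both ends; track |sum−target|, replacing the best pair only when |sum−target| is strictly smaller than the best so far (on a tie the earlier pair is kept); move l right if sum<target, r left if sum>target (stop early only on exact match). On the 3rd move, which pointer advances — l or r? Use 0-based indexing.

l=0 r=9: -8+33=25 d=32 *, l++
l=1 r=9: 3+33=36 d=21 *, l++
l=2 r=9: 8+33=41 d=16 *, l++

l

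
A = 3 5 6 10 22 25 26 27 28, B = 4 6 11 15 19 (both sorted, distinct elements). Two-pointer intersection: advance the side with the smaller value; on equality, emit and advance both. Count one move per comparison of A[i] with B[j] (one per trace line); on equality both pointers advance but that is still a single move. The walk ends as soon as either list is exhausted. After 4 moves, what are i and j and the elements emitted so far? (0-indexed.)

[i=0,j=0] 3<4 → i++
[i=1,j=0] 5>4 → j++
[i=1,j=1] 5<6 → i++
[i=2,j=1] 6==6 emit → i++,j++

i=3, j=2, emitted=[6]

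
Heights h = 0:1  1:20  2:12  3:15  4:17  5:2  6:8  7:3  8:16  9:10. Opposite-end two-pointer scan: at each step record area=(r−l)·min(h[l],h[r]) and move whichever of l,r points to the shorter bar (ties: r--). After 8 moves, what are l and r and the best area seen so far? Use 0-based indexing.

[0,9] min(1,10)*9=9 best=9 * → l++
[1,9] min(20,10)*8=80 best=80 * → r--
[1,8] min(20,16)*7=112 best=112 * → r--
[1,7] min(20,3)*6=18 best=112 → r--
[1,6] min(20,8)*5=40 best=112 → r--
[1,5] min(20,2)*4=8 best=112 → r--
[1,4] min(20,17)*3=51 best=112 → r--
[1,3] min(20,15)*2=30 best=112 → r--

l=1, r=2, best area=112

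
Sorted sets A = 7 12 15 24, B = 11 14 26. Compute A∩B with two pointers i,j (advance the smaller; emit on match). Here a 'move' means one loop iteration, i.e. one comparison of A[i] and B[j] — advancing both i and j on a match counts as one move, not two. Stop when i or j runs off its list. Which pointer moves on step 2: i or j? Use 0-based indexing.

j

i=0 j=0: 7<11, i++
i=1 j=0: 12>11, j++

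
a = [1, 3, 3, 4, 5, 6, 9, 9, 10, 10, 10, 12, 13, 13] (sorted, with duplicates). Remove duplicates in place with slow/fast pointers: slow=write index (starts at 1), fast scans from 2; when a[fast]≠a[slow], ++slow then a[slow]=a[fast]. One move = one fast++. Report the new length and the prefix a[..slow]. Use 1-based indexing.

length 9; prefix = [1, 3, 4, 5, 6, 9, 10, 12, 13]

(s=1,f=2) a[fast]=3≠a[slow]=1 write a[2]=3 → slow++,fast++
(s=2,f=3) a[fast]=3=a[slow] dup → fast++
(s=2,f=4) a[fast]=4≠a[slow]=3 write a[3]=4 → slow++,fast++
(s=3,f=5) a[fast]=5≠a[slow]=4 write a[4]=5 → slow++,fast++
(s=4,f=6) a[fast]=6≠a[slow]=5 write a[5]=6 → slow++,fast++
(s=5,f=7) a[fast]=9≠a[slow]=6 write a[6]=9 → slow++,fast++
(s=6,f=8) a[fast]=9=a[slow] dup → fast++
(s=6,f=9) a[fast]=10≠a[slow]=9 write a[7]=10 → slow++,fast++
(s=7,f=10) a[fast]=10=a[slow] dup → fast++
(s=7,f=11) a[fast]=10=a[slow] dup → fast++
(s=7,f=12) a[fast]=12≠a[slow]=10 write a[8]=12 → slow++,fast++
(s=8,f=13) a[fast]=13≠a[slow]=12 write a[9]=13 → slow++,fast++
(s=9,f=14) a[fast]=13=a[slow] dup → fast++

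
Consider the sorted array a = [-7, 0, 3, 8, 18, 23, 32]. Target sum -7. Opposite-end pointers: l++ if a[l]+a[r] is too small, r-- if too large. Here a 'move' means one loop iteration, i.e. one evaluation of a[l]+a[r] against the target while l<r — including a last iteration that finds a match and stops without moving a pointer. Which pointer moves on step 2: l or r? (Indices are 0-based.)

r

l=0 r=6: -7+32=25 >-7, r--
l=0 r=5: -7+23=16 >-7, r--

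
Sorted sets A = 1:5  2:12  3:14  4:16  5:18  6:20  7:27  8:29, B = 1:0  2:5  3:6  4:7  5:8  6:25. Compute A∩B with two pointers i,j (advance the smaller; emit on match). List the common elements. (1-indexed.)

intersection = [5]

[i=1,j=1] 5>0 → j++
[i=1,j=2] 5==5 emit → i++,j++
[i=2,j=3] 12>6 → j++
[i=2,j=4] 12>7 → j++
[i=2,j=5] 12>8 → j++
[i=2,j=6] 12<25 → i++
[i=3,j=6] 14<25 → i++
[i=4,j=6] 16<25 → i++
[i=5,j=6] 18<25 → i++
[i=6,j=6] 20<25 → i++
[i=7,j=6] 27>25 → j++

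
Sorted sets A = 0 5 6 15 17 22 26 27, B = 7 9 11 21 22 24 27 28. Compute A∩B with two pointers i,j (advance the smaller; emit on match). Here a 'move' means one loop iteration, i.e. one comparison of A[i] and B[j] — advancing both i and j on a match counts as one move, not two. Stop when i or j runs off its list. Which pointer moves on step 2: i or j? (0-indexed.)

i

[i=0,j=0] 0<7 → i++
[i=1,j=0] 5<7 → i++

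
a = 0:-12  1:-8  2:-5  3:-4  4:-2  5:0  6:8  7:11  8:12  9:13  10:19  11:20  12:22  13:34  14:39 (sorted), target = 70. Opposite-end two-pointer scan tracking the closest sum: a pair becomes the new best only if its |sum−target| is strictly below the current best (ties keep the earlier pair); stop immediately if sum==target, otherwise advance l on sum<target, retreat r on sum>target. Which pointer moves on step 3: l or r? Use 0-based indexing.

l=0 r=14: -12+39=27 d=43 *, l++
l=1 r=14: -8+39=31 d=39 *, l++
l=2 r=14: -5+39=34 d=36 *, l++

l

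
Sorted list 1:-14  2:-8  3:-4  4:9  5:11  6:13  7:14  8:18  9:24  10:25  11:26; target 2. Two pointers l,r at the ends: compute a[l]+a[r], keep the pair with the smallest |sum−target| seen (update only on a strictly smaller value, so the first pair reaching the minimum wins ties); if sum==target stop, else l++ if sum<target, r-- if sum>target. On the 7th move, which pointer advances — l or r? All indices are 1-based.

r

[1,11] -14+26=12 d=10 * → r--
[1,10] -14+25=11 d=9 * → r--
[1,9] -14+24=10 d=8 * → r--
[1,8] -14+18=4 d=2 * → r--
[1,7] -14+14=0 d=2 → l++
[2,7] -8+14=6 d=4 → r--
[2,6] -8+13=5 d=3 → r--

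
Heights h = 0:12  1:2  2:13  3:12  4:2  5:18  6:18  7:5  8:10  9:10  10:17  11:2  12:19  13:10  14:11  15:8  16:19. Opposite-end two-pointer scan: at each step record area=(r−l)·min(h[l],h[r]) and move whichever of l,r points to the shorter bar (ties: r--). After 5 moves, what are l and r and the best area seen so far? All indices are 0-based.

l=0 r=16: min(12,19)*16=192 best=192 *, l++
l=1 r=16: min(2,19)*15=30 best=192, l++
l=2 r=16: min(13,19)*14=182 best=192, l++
l=3 r=16: min(12,19)*13=156 best=192, l++
l=4 r=16: min(2,19)*12=24 best=192, l++

l=5, r=16, best area=192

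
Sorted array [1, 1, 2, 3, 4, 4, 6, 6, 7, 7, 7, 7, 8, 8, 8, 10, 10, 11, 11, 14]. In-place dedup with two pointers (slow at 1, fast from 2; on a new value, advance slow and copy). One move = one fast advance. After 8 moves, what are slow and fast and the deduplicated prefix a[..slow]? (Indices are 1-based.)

slow=1 fast=2: a[fast]=1=a[slow] dup, fast++
slow=1 fast=3: a[fast]=2≠a[slow]=1 write a[2]=2, slow++,fast++
slow=2 fast=4: a[fast]=3≠a[slow]=2 write a[3]=3, slow++,fast++
slow=3 fast=5: a[fast]=4≠a[slow]=3 write a[4]=4, slow++,fast++
slow=4 fast=6: a[fast]=4=a[slow] dup, fast++
slow=4 fast=7: a[fast]=6≠a[slow]=4 write a[5]=6, slow++,fast++
slow=5 fast=8: a[fast]=6=a[slow] dup, fast++
slow=5 fast=9: a[fast]=7≠a[slow]=6 write a[6]=7, slow++,fast++

slow=6, fast=10, prefix=[1, 2, 3, 4, 6, 7]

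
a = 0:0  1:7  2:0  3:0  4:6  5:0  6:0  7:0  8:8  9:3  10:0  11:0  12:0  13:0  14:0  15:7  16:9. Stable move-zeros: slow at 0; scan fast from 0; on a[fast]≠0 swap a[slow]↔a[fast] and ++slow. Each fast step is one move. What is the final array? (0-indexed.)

slow=0 fast=0: a[fast]=0, fast++
slow=0 fast=1: a[fast]=7≠0 swap→a[0]=7, slow++,fast++
slow=1 fast=2: a[fast]=0, fast++
slow=1 fast=3: a[fast]=0, fast++
slow=1 fast=4: a[fast]=6≠0 swap→a[1]=6, slow++,fast++
slow=2 fast=5: a[fast]=0, fast++
slow=2 fast=6: a[fast]=0, fast++
slow=2 fast=7: a[fast]=0, fast++
slow=2 fast=8: a[fast]=8≠0 swap→a[2]=8, slow++,fast++
slow=3 fast=9: a[fast]=3≠0 swap→a[3]=3, slow++,fast++
slow=4 fast=10: a[fast]=0, fast++
slow=4 fast=11: a[fast]=0, fast++
slow=4 fast=12: a[fast]=0, fast++
slow=4 fast=13: a[fast]=0, fast++
slow=4 fast=14: a[fast]=0, fast++
slow=4 fast=15: a[fast]=7≠0 swap→a[4]=7, slow++,fast++
slow=5 fast=16: a[fast]=9≠0 swap→a[5]=9, slow++,fast++

[7, 6, 8, 3, 7, 9, 0, 0, 0, 0, 0, 0, 0, 0, 0, 0, 0]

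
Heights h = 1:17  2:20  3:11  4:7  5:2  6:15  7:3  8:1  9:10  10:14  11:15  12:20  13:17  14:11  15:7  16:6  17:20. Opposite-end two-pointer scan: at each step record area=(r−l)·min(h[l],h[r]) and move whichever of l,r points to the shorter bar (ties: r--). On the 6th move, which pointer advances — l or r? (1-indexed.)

r

[1,17] min(17,20)*16=272 best=272 * → l++
[2,17] min(20,20)*15=300 best=300 * → r--
[2,16] min(20,6)*14=84 best=300 → r--
[2,15] min(20,7)*13=91 best=300 → r--
[2,14] min(20,11)*12=132 best=300 → r--
[2,13] min(20,17)*11=187 best=300 → r--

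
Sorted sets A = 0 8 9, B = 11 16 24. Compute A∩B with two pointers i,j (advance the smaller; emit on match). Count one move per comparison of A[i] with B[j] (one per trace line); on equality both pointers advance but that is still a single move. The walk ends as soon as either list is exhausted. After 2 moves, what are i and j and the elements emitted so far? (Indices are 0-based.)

[i=0,j=0] 0<11 → i++
[i=1,j=0] 8<11 → i++

i=2, j=0, emitted=[]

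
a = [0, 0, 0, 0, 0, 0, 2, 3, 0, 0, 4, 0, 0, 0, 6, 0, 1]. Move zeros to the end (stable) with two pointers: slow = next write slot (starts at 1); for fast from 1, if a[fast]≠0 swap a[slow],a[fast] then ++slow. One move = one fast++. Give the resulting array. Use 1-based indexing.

[2, 3, 4, 6, 1, 0, 0, 0, 0, 0, 0, 0, 0, 0, 0, 0, 0]

(s=1,f=1) a[fast]=0 → fast++
(s=1,f=2) a[fast]=0 → fast++
(s=1,f=3) a[fast]=0 → fast++
(s=1,f=4) a[fast]=0 → fast++
(s=1,f=5) a[fast]=0 → fast++
(s=1,f=6) a[fast]=0 → fast++
(s=1,f=7) a[fast]=2≠0 swap→a[1]=2 → slow++,fast++
(s=2,f=8) a[fast]=3≠0 swap→a[2]=3 → slow++,fast++
(s=3,f=9) a[fast]=0 → fast++
(s=3,f=10) a[fast]=0 → fast++
(s=3,f=11) a[fast]=4≠0 swap→a[3]=4 → slow++,fast++
(s=4,f=12) a[fast]=0 → fast++
(s=4,f=13) a[fast]=0 → fast++
(s=4,f=14) a[fast]=0 → fast++
(s=4,f=15) a[fast]=6≠0 swap→a[4]=6 → slow++,fast++
(s=5,f=16) a[fast]=0 → fast++
(s=5,f=17) a[fast]=1≠0 swap→a[5]=1 → slow++,fast++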